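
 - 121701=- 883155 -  -761454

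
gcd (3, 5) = 1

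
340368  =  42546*8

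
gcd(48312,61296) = 24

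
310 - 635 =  - 325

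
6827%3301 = 225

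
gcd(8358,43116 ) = 6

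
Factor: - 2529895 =  -  5^1*505979^1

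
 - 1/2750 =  - 1 + 2749/2750 = - 0.00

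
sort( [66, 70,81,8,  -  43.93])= [ - 43.93,8, 66,  70, 81]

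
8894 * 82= 729308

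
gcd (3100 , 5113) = 1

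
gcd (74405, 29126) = 1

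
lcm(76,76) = 76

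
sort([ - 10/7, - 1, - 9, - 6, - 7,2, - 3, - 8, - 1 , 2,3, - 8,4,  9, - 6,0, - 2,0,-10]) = [-10, - 9, - 8, - 8, - 7,-6, - 6, - 3,-2, - 10/7 ,  -  1, - 1, 0,0, 2,2,3, 4,  9]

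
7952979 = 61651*129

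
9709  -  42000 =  - 32291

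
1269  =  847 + 422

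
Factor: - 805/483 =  - 5/3 = - 3^( - 1 )*5^1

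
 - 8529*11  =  -93819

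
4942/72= 68 + 23/36 = 68.64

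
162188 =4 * 40547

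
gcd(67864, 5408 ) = 8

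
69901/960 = 72 + 781/960 = 72.81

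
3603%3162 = 441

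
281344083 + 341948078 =623292161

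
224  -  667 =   -  443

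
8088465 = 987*8195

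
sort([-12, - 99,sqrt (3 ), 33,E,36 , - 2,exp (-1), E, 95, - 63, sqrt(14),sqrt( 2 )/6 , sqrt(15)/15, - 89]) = [ - 99, - 89,-63,- 12, - 2, sqrt(  2) /6,sqrt(15 ) /15, exp( - 1),sqrt(3),  E, E,sqrt(14 ),33,36,95 ]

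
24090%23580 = 510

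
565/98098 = 565/98098 = 0.01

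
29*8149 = 236321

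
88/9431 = 88/9431 = 0.01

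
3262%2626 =636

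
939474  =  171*5494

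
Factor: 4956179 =83^1*211^1 * 283^1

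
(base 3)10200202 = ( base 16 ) a85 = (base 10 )2693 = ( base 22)5c9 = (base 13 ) 12C2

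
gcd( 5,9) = 1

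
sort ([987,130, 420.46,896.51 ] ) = [ 130,420.46,896.51, 987 ]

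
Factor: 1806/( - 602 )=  - 3^1 = -  3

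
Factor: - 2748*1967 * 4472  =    -  24172573152 = - 2^5*3^1 * 7^1*13^1*43^1 * 229^1*281^1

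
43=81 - 38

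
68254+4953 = 73207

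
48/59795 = 48/59795 = 0.00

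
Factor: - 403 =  - 13^1*31^1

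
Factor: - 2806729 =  - 1021^1 * 2749^1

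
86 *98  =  8428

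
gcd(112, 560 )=112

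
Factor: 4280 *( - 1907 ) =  - 2^3*5^1  *  107^1*1907^1   =  - 8161960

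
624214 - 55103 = 569111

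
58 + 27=85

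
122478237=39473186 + 83005051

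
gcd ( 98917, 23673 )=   13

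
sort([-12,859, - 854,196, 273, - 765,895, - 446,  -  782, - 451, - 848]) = [ - 854, - 848, - 782,- 765, - 451 , - 446, - 12,196,273,859 , 895] 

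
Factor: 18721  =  97^1*193^1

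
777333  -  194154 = 583179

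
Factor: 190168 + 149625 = 29^1*11717^1 = 339793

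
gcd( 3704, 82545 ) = 1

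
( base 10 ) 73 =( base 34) 25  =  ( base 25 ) 2N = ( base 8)111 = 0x49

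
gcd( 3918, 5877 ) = 1959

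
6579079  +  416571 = 6995650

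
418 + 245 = 663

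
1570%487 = 109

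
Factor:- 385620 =  -  2^2 * 3^1*5^1 * 6427^1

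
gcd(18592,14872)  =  8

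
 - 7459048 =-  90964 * 82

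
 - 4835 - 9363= - 14198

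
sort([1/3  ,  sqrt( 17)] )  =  [1/3,  sqrt ( 17 )]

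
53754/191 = 281 + 83/191  =  281.43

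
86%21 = 2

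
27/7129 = 27/7129= 0.00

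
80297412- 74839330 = 5458082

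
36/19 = 36/19=1.89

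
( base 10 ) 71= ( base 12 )5b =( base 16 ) 47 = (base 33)25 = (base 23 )32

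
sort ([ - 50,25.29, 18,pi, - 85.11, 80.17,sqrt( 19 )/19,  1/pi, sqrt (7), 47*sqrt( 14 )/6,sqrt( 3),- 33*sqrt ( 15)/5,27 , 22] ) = [-85.11, - 50,  -  33 * sqrt(15 )/5,sqrt( 19 ) /19,  1/pi,sqrt(3),sqrt( 7 ),pi,18,22,25.29, 27,47*sqrt ( 14 ) /6, 80.17]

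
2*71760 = 143520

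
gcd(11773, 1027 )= 1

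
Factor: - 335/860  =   - 2^(-2)*43^( - 1 )*67^1 = - 67/172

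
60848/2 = 30424 = 30424.00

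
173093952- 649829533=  - 476735581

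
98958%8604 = 4314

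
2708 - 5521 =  - 2813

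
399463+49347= 448810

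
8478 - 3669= 4809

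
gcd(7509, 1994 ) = 1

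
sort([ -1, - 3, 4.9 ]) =[-3, - 1, 4.9 ] 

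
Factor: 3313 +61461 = 2^1*139^1*233^1 = 64774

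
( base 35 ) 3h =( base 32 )3Q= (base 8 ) 172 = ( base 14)8A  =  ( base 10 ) 122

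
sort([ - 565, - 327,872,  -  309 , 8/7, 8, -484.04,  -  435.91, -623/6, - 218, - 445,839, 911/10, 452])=[ - 565, - 484.04,  -  445,-435.91, - 327, - 309,  -  218,-623/6,8/7,8, 911/10, 452, 839,872]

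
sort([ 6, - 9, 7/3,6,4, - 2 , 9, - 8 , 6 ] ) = [ - 9,-8, - 2,7/3,4,6,6,6,  9 ] 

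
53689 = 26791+26898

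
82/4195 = 82/4195=0.02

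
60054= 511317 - 451263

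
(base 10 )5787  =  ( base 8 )13233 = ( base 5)141122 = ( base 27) 7p9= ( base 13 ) 2832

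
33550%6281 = 2145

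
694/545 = 1+ 149/545 =1.27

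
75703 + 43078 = 118781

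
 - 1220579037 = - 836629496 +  - 383949541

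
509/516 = 509/516 = 0.99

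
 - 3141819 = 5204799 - 8346618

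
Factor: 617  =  617^1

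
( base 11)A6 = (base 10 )116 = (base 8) 164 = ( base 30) 3Q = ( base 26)4C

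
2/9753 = 2/9753 =0.00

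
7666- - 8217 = 15883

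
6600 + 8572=15172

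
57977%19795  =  18387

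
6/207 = 2/69 = 0.03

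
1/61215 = 1/61215=0.00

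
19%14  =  5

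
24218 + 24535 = 48753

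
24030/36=1335/2 = 667.50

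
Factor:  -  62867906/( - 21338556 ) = 2^( - 1) * 3^ (-1) * 1778213^( - 1)*31433953^1 = 31433953/10669278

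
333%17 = 10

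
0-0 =0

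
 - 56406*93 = -5245758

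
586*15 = 8790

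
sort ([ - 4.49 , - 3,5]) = [-4.49 , - 3,5]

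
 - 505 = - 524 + 19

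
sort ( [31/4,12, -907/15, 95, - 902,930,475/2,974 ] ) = [ - 902, - 907/15, 31/4,12,95,475/2,  930, 974 ] 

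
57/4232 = 57/4232 = 0.01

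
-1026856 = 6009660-7036516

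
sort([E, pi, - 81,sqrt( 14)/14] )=[ - 81 , sqrt( 14)/14,E, pi]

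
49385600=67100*736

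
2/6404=1/3202 = 0.00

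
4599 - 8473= - 3874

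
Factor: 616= 2^3*7^1*11^1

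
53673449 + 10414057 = 64087506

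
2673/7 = 381 + 6/7 = 381.86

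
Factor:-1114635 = - 3^1 * 5^1 * 19^1*3911^1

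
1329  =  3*443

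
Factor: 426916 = 2^2*7^1*79^1*193^1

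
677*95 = 64315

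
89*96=8544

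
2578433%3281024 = 2578433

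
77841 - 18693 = 59148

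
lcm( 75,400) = 1200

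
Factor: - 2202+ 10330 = 2^6*127^1   =  8128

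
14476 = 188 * 77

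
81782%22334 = 14780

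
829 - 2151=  - 1322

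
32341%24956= 7385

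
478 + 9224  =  9702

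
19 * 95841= 1820979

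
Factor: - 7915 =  - 5^1*1583^1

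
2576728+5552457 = 8129185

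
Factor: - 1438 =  - 2^1*719^1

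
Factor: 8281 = 7^2*13^2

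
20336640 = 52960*384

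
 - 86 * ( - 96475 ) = 8296850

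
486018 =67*7254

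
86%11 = 9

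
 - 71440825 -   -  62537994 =  -  8902831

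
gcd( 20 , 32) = 4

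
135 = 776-641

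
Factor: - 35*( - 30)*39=40950 = 2^1*3^2 *5^2*7^1*13^1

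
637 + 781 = 1418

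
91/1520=91/1520 =0.06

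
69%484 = 69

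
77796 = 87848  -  10052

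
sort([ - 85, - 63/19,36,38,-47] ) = [ - 85, - 47, - 63/19, 36,38 ]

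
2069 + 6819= 8888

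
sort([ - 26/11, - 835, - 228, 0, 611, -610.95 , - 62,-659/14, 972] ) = [  -  835,-610.95,-228, -62, - 659/14, - 26/11,0, 611, 972]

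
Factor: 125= 5^3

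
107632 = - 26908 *( -4 ) 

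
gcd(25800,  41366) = 86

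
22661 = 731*31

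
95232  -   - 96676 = 191908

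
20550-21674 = -1124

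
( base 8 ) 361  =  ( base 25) 9g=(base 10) 241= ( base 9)287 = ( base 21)ba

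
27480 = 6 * 4580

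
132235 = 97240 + 34995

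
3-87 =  - 84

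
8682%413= 9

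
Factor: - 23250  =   - 2^1  *3^1*5^3*31^1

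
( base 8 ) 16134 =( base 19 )1122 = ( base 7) 30111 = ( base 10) 7260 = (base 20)i30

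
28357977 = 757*37461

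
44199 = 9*4911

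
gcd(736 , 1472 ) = 736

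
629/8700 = 629/8700 = 0.07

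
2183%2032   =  151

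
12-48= - 36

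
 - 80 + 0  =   - 80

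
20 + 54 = 74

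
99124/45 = 99124/45 = 2202.76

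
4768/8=596 =596.00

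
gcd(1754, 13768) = 2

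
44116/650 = 22058/325=67.87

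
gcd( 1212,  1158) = 6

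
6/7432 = 3/3716 = 0.00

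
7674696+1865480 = 9540176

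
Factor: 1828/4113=2^2*3^( - 2 ) = 4/9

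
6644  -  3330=3314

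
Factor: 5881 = 5881^1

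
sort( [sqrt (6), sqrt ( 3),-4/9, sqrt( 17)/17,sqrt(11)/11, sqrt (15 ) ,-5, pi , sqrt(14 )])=[ - 5, - 4/9,  sqrt(17) /17,sqrt( 11)/11, sqrt( 3), sqrt( 6),pi,sqrt( 14 ) , sqrt( 15)]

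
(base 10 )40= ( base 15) 2A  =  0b101000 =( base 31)19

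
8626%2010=586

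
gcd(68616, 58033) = 1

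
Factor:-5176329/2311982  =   - 2^( - 1) * 3^1*37^ (-1) * 89^1*157^ (-1) * 199^( - 1) * 19387^1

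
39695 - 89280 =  - 49585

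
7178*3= 21534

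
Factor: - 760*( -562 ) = 427120=2^4*5^1*19^1*281^1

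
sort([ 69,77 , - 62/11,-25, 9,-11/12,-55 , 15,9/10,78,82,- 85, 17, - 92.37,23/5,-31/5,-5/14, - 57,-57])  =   [ - 92.37,-85, - 57, - 57 ,-55, - 25,-31/5, - 62/11, - 11/12, - 5/14 , 9/10,23/5,9, 15,17,69,77, 78, 82 ]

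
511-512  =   - 1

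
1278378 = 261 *4898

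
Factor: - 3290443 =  - 13^1*127^1*1993^1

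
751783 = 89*8447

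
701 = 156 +545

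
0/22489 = 0 = 0.00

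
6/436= 3/218 = 0.01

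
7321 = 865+6456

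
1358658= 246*5523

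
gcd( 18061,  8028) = 1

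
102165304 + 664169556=766334860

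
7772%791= 653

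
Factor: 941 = 941^1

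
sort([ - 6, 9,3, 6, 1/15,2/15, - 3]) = [ - 6, - 3,1/15,2/15,3, 6, 9 ] 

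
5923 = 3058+2865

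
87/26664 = 29/8888 =0.00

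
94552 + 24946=119498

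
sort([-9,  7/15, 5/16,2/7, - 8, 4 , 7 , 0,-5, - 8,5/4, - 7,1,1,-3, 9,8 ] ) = [ - 9, - 8, - 8 , -7, - 5, - 3, 0,2/7,5/16, 7/15,1,1,5/4,4,7 , 8, 9]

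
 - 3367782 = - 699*4818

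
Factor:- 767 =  - 13^1* 59^1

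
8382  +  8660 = 17042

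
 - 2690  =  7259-9949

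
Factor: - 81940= -2^2*5^1*17^1*241^1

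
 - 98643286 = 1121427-99764713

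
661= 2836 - 2175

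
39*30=1170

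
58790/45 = 1306+ 4/9 = 1306.44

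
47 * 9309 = 437523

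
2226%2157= 69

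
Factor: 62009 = 59^1 * 1051^1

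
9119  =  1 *9119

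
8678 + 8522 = 17200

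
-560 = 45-605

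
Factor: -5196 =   -  2^2*3^1*433^1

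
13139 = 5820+7319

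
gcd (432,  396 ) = 36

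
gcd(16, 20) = 4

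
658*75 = 49350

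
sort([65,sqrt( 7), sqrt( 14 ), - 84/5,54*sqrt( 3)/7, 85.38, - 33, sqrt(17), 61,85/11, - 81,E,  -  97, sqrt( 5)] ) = [ - 97, - 81, -33, - 84/5, sqrt( 5), sqrt( 7 ),E,sqrt(14) , sqrt( 17 ), 85/11, 54*sqrt(3) /7, 61, 65, 85.38]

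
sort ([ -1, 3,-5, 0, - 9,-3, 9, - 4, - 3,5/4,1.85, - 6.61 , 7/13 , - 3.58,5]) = [-9, - 6.61, - 5 , - 4  ,-3.58 ,  -  3, - 3, - 1,  0, 7/13, 5/4, 1.85,3,  5 , 9 ]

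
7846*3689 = 28943894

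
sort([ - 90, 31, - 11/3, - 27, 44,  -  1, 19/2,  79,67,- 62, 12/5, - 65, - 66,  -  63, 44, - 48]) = [  -  90, - 66, - 65,  -  63, - 62, - 48  , - 27,  -  11/3 , - 1,12/5,19/2, 31, 44 , 44, 67, 79 ] 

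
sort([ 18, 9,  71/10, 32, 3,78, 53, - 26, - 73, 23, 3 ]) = [ - 73, - 26, 3 , 3,71/10,9, 18,23, 32, 53,  78]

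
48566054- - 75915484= 124481538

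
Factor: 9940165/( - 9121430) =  - 1988033/1824286 = - 2^ ( - 1 )*641^ ( - 1)*1423^(-1 )*1988033^1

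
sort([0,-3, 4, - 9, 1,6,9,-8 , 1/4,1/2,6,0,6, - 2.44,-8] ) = [-9, - 8, - 8, - 3, - 2.44,0,0, 1/4,1/2,1,4,6,6,6 , 9 ] 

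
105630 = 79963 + 25667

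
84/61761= 4/2941 = 0.00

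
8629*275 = 2372975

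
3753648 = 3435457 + 318191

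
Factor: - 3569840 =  - 2^4*5^1*44623^1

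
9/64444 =9/64444  =  0.00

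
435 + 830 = 1265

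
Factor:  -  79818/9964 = -2^( - 1) * 3^1*47^(-1 )*251^1= -  753/94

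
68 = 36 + 32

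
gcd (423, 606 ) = 3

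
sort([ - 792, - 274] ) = [ - 792, - 274]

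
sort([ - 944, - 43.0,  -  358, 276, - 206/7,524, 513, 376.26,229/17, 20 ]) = [ - 944, - 358,-43.0, - 206/7,229/17,20,276, 376.26, 513, 524]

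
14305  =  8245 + 6060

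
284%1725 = 284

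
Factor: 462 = 2^1*3^1*7^1*11^1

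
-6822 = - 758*9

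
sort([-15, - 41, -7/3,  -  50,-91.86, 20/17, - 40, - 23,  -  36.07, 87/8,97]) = [-91.86,-50, - 41, - 40, - 36.07,-23 , - 15, - 7/3, 20/17,87/8, 97 ] 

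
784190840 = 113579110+670611730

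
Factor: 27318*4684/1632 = 5331563/68= 2^ ( - 2 ) * 17^( - 1)*29^1  *  157^1*1171^1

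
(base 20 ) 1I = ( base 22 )1g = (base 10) 38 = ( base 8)46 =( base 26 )1c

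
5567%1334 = 231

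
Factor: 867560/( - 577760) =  - 943/628 = - 2^( - 2 )*23^1 *41^1*157^( - 1)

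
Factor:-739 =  - 739^1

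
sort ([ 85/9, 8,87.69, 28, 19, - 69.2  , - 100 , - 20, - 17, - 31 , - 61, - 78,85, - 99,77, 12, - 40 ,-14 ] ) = [ - 100, - 99, - 78,  -  69.2, - 61, - 40,  -  31, - 20, - 17,  -  14,8, 85/9, 12, 19, 28,77,  85 , 87.69 ]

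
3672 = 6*612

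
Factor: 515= 5^1 *103^1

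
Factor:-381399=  - 3^1*127133^1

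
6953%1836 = 1445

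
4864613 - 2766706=2097907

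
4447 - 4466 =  - 19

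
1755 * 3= 5265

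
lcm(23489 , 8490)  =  704670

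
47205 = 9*5245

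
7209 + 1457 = 8666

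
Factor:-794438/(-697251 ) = 2^1*3^(-1 )*491^1 * 809^1*232417^(-1) 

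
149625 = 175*855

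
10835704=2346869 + 8488835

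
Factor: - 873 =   -  3^2*97^1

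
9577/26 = 9577/26=368.35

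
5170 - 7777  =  -2607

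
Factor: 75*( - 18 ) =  - 2^1*3^3*5^2 = - 1350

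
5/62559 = 5/62559 = 0.00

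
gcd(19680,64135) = 5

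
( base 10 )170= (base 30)5K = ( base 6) 442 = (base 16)aa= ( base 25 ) 6K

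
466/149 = 3 + 19/149 = 3.13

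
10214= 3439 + 6775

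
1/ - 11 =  - 1/11= - 0.09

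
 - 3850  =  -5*770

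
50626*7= 354382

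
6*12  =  72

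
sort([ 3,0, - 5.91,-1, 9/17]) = [ - 5.91,-1,0 , 9/17,3 ]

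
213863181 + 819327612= 1033190793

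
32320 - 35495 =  - 3175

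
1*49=49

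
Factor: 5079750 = 2^1 * 3^1* 5^3 * 13^1*521^1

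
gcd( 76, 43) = 1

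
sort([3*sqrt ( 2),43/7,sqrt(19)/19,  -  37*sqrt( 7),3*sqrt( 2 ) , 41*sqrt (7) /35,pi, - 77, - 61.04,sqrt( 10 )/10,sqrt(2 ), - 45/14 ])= [ - 37*sqrt( 7 ), - 77,-61.04, - 45/14,sqrt(19)/19,sqrt(10)/10,  sqrt ( 2), 41*sqrt( 7) /35,  pi, 3* sqrt(2), 3*sqrt( 2),43/7] 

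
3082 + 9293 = 12375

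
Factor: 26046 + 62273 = 88319=7^1*11^1*31^1 *37^1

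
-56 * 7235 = - 405160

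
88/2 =44  =  44.00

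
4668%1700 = 1268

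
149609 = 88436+61173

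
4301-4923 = -622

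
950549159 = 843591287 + 106957872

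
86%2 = 0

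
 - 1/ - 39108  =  1/39108= 0.00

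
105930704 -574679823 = -468749119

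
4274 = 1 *4274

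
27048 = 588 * 46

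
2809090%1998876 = 810214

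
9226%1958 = 1394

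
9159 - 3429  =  5730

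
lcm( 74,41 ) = 3034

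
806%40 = 6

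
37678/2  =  18839 = 18839.00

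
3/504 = 1/168 = 0.01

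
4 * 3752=15008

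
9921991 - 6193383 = 3728608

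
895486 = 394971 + 500515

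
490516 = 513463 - 22947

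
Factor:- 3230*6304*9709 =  - 2^6*5^1 * 7^1*17^1*19^2*73^1*197^1 = - 197693881280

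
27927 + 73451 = 101378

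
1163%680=483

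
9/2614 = 9/2614 = 0.00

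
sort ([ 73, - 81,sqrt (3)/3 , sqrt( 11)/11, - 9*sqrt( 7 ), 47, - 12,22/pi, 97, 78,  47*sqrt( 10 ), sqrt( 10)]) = [ - 81, - 9 * sqrt( 7 ),-12, sqrt( 11 ) /11,  sqrt( 3 )/3,sqrt( 10),22/pi,47  ,  73, 78  ,  97 , 47*sqrt( 10 )]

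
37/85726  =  37/85726 = 0.00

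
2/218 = 1/109 =0.01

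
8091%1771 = 1007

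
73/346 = 73/346 = 0.21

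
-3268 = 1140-4408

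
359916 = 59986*6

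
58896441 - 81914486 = -23018045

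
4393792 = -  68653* (-64)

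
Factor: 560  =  2^4*5^1*7^1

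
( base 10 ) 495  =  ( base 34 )EJ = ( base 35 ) e5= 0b111101111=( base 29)h2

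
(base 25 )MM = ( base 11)480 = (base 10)572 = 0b1000111100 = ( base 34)GS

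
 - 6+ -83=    - 89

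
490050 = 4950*99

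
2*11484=22968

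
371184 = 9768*38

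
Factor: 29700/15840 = 2^ (  -  3)* 3^1 *5^1 = 15/8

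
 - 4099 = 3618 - 7717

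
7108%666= 448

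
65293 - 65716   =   - 423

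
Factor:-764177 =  - 787^1 * 971^1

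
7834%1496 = 354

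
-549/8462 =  - 549/8462 = -0.06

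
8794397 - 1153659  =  7640738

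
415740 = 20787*20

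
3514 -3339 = 175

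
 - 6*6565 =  - 39390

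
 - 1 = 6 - 7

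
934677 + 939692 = 1874369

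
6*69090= 414540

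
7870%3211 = 1448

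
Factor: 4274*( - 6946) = - 2^2 * 23^1*151^1*2137^1=- 29687204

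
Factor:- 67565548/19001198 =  - 33782774/9500599 = - 2^1*17^1*993611^1*9500599^( - 1)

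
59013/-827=-72  +  531/827 = -71.36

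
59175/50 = 1183  +  1/2 = 1183.50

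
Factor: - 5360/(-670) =2^3 = 8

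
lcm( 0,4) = 0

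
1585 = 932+653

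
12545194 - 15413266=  - 2868072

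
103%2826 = 103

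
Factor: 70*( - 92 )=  - 2^3*5^1*7^1*23^1 = -6440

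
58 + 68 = 126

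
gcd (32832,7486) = 38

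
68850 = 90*765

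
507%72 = 3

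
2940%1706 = 1234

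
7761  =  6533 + 1228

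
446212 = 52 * 8581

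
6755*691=4667705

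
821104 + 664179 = 1485283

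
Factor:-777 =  - 3^1*7^1* 37^1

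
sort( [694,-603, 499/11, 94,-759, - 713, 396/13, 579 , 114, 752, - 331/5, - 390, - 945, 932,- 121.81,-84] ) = [ - 945, - 759, - 713, - 603 ,-390, - 121.81, - 84,-331/5,396/13, 499/11, 94, 114, 579,  694, 752, 932]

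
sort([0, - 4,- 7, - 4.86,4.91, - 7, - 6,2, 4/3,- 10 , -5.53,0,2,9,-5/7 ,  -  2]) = [- 10 , - 7,-7,- 6, -5.53, -4.86 ,  -  4, - 2,- 5/7,0, 0,4/3,  2,2,4.91,9 ]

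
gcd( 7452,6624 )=828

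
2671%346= 249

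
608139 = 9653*63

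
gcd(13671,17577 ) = 1953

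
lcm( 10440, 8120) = 73080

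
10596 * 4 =42384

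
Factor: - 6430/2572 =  -2^ ( - 1 )*5^1 = - 5/2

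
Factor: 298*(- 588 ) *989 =- 2^3*3^1*7^2*23^1 * 43^1*149^1=- 173296536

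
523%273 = 250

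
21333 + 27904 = 49237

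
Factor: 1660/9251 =2^2*5^1*11^(-1) * 29^( - 2)*83^1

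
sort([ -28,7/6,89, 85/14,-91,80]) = [ - 91 ,  -  28, 7/6, 85/14,80 , 89]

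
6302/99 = 63+65/99 = 63.66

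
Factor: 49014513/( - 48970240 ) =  - 2^( - 9)*3^2*5^( - 1)*11^ ( - 1)* 37^(  -  1)*47^( - 1)*5446057^1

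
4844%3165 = 1679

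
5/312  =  5/312 = 0.02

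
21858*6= 131148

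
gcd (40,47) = 1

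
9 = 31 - 22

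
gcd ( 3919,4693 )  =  1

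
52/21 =52/21 = 2.48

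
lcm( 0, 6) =0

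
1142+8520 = 9662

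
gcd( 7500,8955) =15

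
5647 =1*5647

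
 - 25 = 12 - 37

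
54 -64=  -10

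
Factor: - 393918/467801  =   - 2^1*3^1*7^1*83^1*113^1 *131^( - 1 )*3571^ ( -1 ) 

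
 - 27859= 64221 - 92080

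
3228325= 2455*1315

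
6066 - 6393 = -327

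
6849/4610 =6849/4610 = 1.49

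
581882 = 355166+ 226716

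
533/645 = 533/645 = 0.83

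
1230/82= 15=15.00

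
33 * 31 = 1023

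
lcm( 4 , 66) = 132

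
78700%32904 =12892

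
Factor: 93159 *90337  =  3^2*11^1* 13^1*941^1*6949^1 = 8415704583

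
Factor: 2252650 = 2^1*5^2*45053^1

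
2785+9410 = 12195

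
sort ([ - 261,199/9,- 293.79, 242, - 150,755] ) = [-293.79, - 261, - 150,  199/9,  242,755 ]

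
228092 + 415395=643487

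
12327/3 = 4109 = 4109.00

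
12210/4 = 6105/2 = 3052.50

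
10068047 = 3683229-  -  6384818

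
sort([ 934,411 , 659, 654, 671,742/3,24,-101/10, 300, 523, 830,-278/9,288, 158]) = [ - 278/9, - 101/10, 24,158,742/3, 288 , 300,411, 523, 654, 659, 671 , 830,934] 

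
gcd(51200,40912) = 16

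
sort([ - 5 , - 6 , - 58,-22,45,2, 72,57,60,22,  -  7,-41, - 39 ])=[-58, - 41, -39, - 22,  -  7,-6,-5,  2,  22, 45, 57,  60,72]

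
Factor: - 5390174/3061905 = - 2^1 * 3^ ( - 1)*5^ (-1)*7^(-1) * 11^( - 2 )*73^1*241^( - 1 )*36919^1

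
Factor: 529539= 3^1 * 199^1*887^1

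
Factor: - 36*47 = -1692 = - 2^2*3^2* 47^1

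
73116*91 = 6653556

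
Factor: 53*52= 2756 = 2^2*13^1*53^1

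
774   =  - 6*(  -  129 ) 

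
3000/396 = 7 + 19/33= 7.58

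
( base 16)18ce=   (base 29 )7FS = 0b1100011001110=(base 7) 24341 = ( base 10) 6350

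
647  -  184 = 463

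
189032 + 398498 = 587530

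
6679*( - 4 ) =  - 26716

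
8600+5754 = 14354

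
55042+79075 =134117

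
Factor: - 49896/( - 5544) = 3^2 = 9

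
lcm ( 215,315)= 13545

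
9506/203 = 46+ 24/29 = 46.83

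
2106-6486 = - 4380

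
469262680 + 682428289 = 1151690969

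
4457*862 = 3841934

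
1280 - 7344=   -  6064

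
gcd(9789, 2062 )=1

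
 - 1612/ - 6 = 806/3 = 268.67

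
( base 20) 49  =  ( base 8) 131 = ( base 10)89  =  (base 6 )225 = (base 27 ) 38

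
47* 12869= 604843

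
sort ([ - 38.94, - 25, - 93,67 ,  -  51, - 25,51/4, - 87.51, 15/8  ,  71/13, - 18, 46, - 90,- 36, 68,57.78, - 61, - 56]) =[ - 93, - 90 , - 87.51,  -  61, - 56, - 51, - 38.94, - 36, - 25 , - 25, - 18, 15/8, 71/13,51/4, 46, 57.78, 67 , 68 ] 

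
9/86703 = 3/28901 = 0.00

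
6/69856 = 3/34928 = 0.00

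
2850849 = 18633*153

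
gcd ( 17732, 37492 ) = 52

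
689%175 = 164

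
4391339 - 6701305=- 2309966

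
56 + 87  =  143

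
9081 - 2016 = 7065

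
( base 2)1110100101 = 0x3A5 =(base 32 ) T5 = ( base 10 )933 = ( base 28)159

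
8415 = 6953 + 1462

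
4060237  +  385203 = 4445440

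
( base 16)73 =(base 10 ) 115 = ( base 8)163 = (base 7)223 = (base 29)3S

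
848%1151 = 848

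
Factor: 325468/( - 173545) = -572/305 = - 2^2 * 5^( - 1) * 11^1*13^1*61^( - 1 )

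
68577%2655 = 2202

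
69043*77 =5316311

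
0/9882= 0= 0.00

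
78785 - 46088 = 32697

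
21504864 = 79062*272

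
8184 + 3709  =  11893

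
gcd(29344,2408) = 56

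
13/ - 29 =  - 1 + 16/29 = - 0.45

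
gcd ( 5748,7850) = 2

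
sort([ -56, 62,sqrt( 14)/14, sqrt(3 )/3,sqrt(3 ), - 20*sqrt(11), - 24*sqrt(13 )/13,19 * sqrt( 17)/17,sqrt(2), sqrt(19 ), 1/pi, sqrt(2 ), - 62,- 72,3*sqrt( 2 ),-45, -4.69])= [-72, - 20*sqrt(11) ,-62, - 56, - 45,-24*sqrt(13)/13, - 4.69,sqrt( 14 )/14,  1/pi, sqrt( 3)/3, sqrt(2 ), sqrt( 2),sqrt( 3 ), 3* sqrt( 2 ), sqrt( 19), 19*sqrt(17)/17,62 ]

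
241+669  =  910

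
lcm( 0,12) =0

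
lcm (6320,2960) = 233840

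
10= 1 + 9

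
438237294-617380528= - 179143234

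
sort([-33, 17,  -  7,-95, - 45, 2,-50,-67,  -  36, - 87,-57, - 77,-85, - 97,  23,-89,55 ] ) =[ - 97,-95, - 89,-87, - 85 ,-77, - 67,-57, - 50 , - 45,-36,-33, - 7,2,17, 23, 55] 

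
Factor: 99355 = 5^1 *31^1*641^1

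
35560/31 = 35560/31 = 1147.10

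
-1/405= - 1/405 = - 0.00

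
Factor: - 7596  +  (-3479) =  - 11075  =  -  5^2*443^1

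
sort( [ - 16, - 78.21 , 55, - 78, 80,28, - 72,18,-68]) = [-78.21, - 78, - 72, - 68,-16,18 , 28,55, 80]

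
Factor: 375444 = 2^2*3^2*10429^1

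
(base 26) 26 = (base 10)58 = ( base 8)72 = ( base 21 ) 2g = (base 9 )64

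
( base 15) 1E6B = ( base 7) 25214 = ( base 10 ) 6626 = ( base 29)7pe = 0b1100111100010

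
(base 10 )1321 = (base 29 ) 1gg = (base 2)10100101001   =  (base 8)2451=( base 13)7A8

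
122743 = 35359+87384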